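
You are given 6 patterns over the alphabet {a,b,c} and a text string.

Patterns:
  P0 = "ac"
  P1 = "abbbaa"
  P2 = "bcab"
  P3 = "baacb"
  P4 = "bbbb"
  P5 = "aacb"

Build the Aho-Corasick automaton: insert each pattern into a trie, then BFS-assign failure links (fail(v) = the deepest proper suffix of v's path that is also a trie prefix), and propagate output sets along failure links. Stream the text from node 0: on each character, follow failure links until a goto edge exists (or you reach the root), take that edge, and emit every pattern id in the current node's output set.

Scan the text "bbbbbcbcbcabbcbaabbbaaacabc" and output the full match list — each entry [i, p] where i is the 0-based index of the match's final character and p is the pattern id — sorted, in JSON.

Build automaton:
Trie nodes:
  n0 'ε': a→1 b→8
  n1 'a': a→19 b→3 c→2
  n2 'ac': ·  [P0 ends]
  n3 'ab': b→4
  n4 'abb': b→5
  n5 'abbb': a→6
  n6 'abbba': a→7
  n7 'abbbaa': ·  [P1 ends]
  n8 'b': a→12 b→16 c→9
  n9 'bc': a→10
  n10 'bca': b→11
  n11 'bcab': ·  [P2 ends]
  n12 'ba': a→13
  n13 'baa': c→14
  n14 'baac': b→15
  n15 'baacb': ·  [P3 ends]
  n16 'bb': b→17
  n17 'bbb': b→18
  n18 'bbbb': ·  [P4 ends]
  n19 'aa': c→20
  n20 'aac': b→21
  n21 'aacb': ·  [P5 ends]

Failure links (BFS by depth):
  n1('a'): parent n0 fail=0; on 'a' 0 → fail=0;  out ∅∪∅=∅
  n8('b'): parent n0 fail=0; on 'b' 0 → fail=0;  out ∅∪∅=∅
  n2('ac'): parent n1 fail=0; on 'c' 0 → fail=0;  out {0}∪∅={0}
  n3('ab'): parent n1 fail=0; on 'b' 0 → fail=8;  out ∅∪∅=∅
  n9('bc'): parent n8 fail=0; on 'c' 0 → fail=0;  out ∅∪∅=∅
  n12('ba'): parent n8 fail=0; on 'a' 0 → fail=1;  out ∅∪∅=∅
  n16('bb'): parent n8 fail=0; on 'b' 0 → fail=8;  out ∅∪∅=∅
  n19('aa'): parent n1 fail=0; on 'a' 0 → fail=1;  out ∅∪∅=∅
  n4('abb'): parent n3 fail=8; on 'b' 8 → fail=16;  out ∅∪∅=∅
  n10('bca'): parent n9 fail=0; on 'a' 0 → fail=1;  out ∅∪∅=∅
  n13('baa'): parent n12 fail=1; on 'a' 1 → fail=19;  out ∅∪∅=∅
  n17('bbb'): parent n16 fail=8; on 'b' 8 → fail=16;  out ∅∪∅=∅
  n20('aac'): parent n19 fail=1; on 'c' 1 → fail=2;  out ∅∪{0}={0}
  n5('abbb'): parent n4 fail=16; on 'b' 16 → fail=17;  out ∅∪∅=∅
  n11('bcab'): parent n10 fail=1; on 'b' 1 → fail=3;  out {2}∪∅={2}
  n14('baac'): parent n13 fail=19; on 'c' 19 → fail=20;  out ∅∪{0}={0}
  n18('bbbb'): parent n17 fail=16; on 'b' 16 → fail=17;  out {4}∪∅={4}
  n21('aacb'): parent n20 fail=2; on 'b' 2→0 → fail=8;  out {5}∪∅={5}
  n6('abbba'): parent n5 fail=17; on 'a' 17→16→8 → fail=12;  out ∅∪∅=∅
  n15('baacb'): parent n14 fail=20; on 'b' 20 → fail=21;  out {3}∪{5}={3,5}
  n7('abbbaa'): parent n6 fail=12; on 'a' 12 → fail=13;  out {1}∪∅={1}

Text stream:
[0] read 'b'  n0⇒n8
[1] read 'b'  n8⇒n16
[2] read 'b'  n16⇒n17
[3] read 'b'  n17⇒n18  emit P4@[0:3]
[4] read 'b'  n18⇒n18 ·f  emit P4@[1:4]
[5] read 'c'  n18⇒n9 ·f
[6] read 'b'  n9⇒n8 ·f
[7] read 'c'  n8⇒n9
[8] read 'b'  n9⇒n8 ·f
[9] read 'c'  n8⇒n9
[10] read 'a'  n9⇒n10
[11] read 'b'  n10⇒n11  emit P2@[8:11]
[12] read 'b'  n11⇒n4 ·f
[13] read 'c'  n4⇒n9 ·f
[14] read 'b'  n9⇒n8 ·f
[15] read 'a'  n8⇒n12
[16] read 'a'  n12⇒n13
[17] read 'b'  n13⇒n3 ·f
[18] read 'b'  n3⇒n4
[19] read 'b'  n4⇒n5
[20] read 'a'  n5⇒n6
[21] read 'a'  n6⇒n7  emit P1@[16:21]
[22] read 'a'  n7⇒n19 ·f
[23] read 'c'  n19⇒n20  emit P0@[22:23]
[24] read 'a'  n20⇒n1 ·f
[25] read 'b'  n1⇒n3
[26] read 'c'  n3⇒n9 ·f

Result: [[3,4],[4,4],[11,2],[21,1],[23,0]]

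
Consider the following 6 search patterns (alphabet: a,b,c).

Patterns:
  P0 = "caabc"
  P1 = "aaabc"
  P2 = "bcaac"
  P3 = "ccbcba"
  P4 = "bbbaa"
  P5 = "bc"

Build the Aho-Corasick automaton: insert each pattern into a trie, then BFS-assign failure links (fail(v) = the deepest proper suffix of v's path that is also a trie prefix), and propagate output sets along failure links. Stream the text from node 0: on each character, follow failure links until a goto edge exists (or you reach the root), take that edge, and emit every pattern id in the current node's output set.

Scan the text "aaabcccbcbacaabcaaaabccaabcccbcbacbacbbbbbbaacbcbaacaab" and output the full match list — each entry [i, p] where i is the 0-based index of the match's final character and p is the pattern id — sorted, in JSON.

Build automaton:
Trie (insert patterns):
  0='ε' goto a→6 b→11 c→1
  1='c' goto a→2 c→16
  2='ca' goto a→3
  3='caa' goto b→4
  4='caab' goto c→5
  5='caabc' goto ·  ←P0
  6='a' goto a→7
  7='aa' goto a→8
  8='aaa' goto b→9
  9='aaab' goto c→10
  10='aaabc' goto ·  ←P1
  11='b' goto b→21 c→12
  12='bc' goto a→13  ←P5
  13='bca' goto a→14
  14='bcaa' goto c→15
  15='bcaac' goto ·  ←P2
  16='cc' goto b→17
  17='ccb' goto c→18
  18='ccbc' goto b→19
  19='ccbcb' goto a→20
  20='ccbcba' goto ·  ←P3
  21='bb' goto b→22
  22='bbb' goto a→23
  23='bbba' goto a→24
  24='bbbaa' goto ·  ←P4

Failure links (BFS by depth):
  fail(1) 'c': from fail(0)=0 chase 'c': 0 ⇒ 0;  out=∅∪out(0)=∅
  fail(6) 'a': from fail(0)=0 chase 'a': 0 ⇒ 0;  out=∅∪out(0)=∅
  fail(11) 'b': from fail(0)=0 chase 'b': 0 ⇒ 0;  out=∅∪out(0)=∅
  fail(2) 'ca': from fail(1)=0 chase 'a': 0 ⇒ 6;  out=∅∪out(6)=∅
  fail(7) 'aa': from fail(6)=0 chase 'a': 0 ⇒ 6;  out=∅∪out(6)=∅
  fail(12) 'bc': from fail(11)=0 chase 'c': 0 ⇒ 1;  out={5}∪out(1)={5}
  fail(16) 'cc': from fail(1)=0 chase 'c': 0 ⇒ 1;  out=∅∪out(1)=∅
  fail(21) 'bb': from fail(11)=0 chase 'b': 0 ⇒ 11;  out=∅∪out(11)=∅
  fail(3) 'caa': from fail(2)=6 chase 'a': 6 ⇒ 7;  out=∅∪out(7)=∅
  fail(8) 'aaa': from fail(7)=6 chase 'a': 6 ⇒ 7;  out=∅∪out(7)=∅
  fail(13) 'bca': from fail(12)=1 chase 'a': 1 ⇒ 2;  out=∅∪out(2)=∅
  fail(17) 'ccb': from fail(16)=1 chase 'b': 1→0 ⇒ 11;  out=∅∪out(11)=∅
  fail(22) 'bbb': from fail(21)=11 chase 'b': 11 ⇒ 21;  out=∅∪out(21)=∅
  fail(4) 'caab': from fail(3)=7 chase 'b': 7→6→0 ⇒ 11;  out=∅∪out(11)=∅
  fail(9) 'aaab': from fail(8)=7 chase 'b': 7→6→0 ⇒ 11;  out=∅∪out(11)=∅
  fail(14) 'bcaa': from fail(13)=2 chase 'a': 2 ⇒ 3;  out=∅∪out(3)=∅
  fail(18) 'ccbc': from fail(17)=11 chase 'c': 11 ⇒ 12;  out=∅∪out(12)={5}
  fail(23) 'bbba': from fail(22)=21 chase 'a': 21→11→0 ⇒ 6;  out=∅∪out(6)=∅
  fail(5) 'caabc': from fail(4)=11 chase 'c': 11 ⇒ 12;  out={0}∪out(12)={0,5}
  fail(10) 'aaabc': from fail(9)=11 chase 'c': 11 ⇒ 12;  out={1}∪out(12)={1,5}
  fail(15) 'bcaac': from fail(14)=3 chase 'c': 3→7→6→0 ⇒ 1;  out={2}∪out(1)={2}
  fail(19) 'ccbcb': from fail(18)=12 chase 'b': 12→1→0 ⇒ 11;  out=∅∪out(11)=∅
  fail(24) 'bbbaa': from fail(23)=6 chase 'a': 6 ⇒ 7;  out={4}∪out(7)={4}
  fail(20) 'ccbcba': from fail(19)=11 chase 'a': 11→0 ⇒ 6;  out={3}∪out(6)={3}

Text stream:
pos 0 'a': at 6
pos 1 'a': at 7
pos 2 'a': at 8
pos 3 'b': at 9
pos 4 'c': at 10  emit P1@[0:4],P5@[3:4]
pos 5 'c': at 16 ·f
pos 6 'c': at 16 ·f
pos 7 'b': at 17
pos 8 'c': at 18  emit P5@[7:8]
pos 9 'b': at 19
pos 10 'a': at 20  emit P3@[5:10]
pos 11 'c': at 1 ·f
pos 12 'a': at 2
pos 13 'a': at 3
pos 14 'b': at 4
pos 15 'c': at 5  emit P0@[11:15],P5@[14:15]
pos 16 'a': at 13 ·f
pos 17 'a': at 14
pos 18 'a': at 8 ·f
pos 19 'a': at 8 ·f
pos 20 'b': at 9
pos 21 'c': at 10  emit P1@[17:21],P5@[20:21]
pos 22 'c': at 16 ·f
pos 23 'a': at 2 ·f
pos 24 'a': at 3
pos 25 'b': at 4
pos 26 'c': at 5  emit P0@[22:26],P5@[25:26]
pos 27 'c': at 16 ·f
pos 28 'c': at 16 ·f
pos 29 'b': at 17
pos 30 'c': at 18  emit P5@[29:30]
pos 31 'b': at 19
pos 32 'a': at 20  emit P3@[27:32]
pos 33 'c': at 1 ·f
pos 34 'b': at 11 ·f
pos 35 'a': at 6 ·f
pos 36 'c': at 1 ·f
pos 37 'b': at 11 ·f
pos 38 'b': at 21
pos 39 'b': at 22
pos 40 'b': at 22 ·f
pos 41 'b': at 22 ·f
pos 42 'b': at 22 ·f
pos 43 'a': at 23
pos 44 'a': at 24  emit P4@[40:44]
pos 45 'c': at 1 ·f
pos 46 'b': at 11 ·f
pos 47 'c': at 12  emit P5@[46:47]
pos 48 'b': at 11 ·f
pos 49 'a': at 6 ·f
pos 50 'a': at 7
pos 51 'c': at 1 ·f
pos 52 'a': at 2
pos 53 'a': at 3
pos 54 'b': at 4

All matches (sorted): [[4,1],[4,5],[8,5],[10,3],[15,0],[15,5],[21,1],[21,5],[26,0],[26,5],[30,5],[32,3],[44,4],[47,5]]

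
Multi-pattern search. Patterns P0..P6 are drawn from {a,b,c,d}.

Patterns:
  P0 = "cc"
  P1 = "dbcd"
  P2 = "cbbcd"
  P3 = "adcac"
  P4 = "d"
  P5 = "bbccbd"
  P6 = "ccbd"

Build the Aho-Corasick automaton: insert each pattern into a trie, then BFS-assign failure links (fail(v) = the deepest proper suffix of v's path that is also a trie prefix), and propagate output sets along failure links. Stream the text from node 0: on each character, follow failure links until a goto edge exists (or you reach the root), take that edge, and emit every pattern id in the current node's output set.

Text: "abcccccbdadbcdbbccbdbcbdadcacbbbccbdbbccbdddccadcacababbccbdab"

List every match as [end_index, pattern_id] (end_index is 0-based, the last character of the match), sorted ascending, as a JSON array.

Construct AC machine:
Trie nodes:
  0='ε' goto a→11 b→16 c→1 d→3
  1='c' goto b→7 c→2
  2='cc' goto b→22  [P0 ends]
  3='d' goto b→4  [P4 ends]
  4='db' goto c→5
  5='dbc' goto d→6
  6='dbcd' goto ·  [P1 ends]
  7='cb' goto b→8
  8='cbb' goto c→9
  9='cbbc' goto d→10
  10='cbbcd' goto ·  [P2 ends]
  11='a' goto d→12
  12='ad' goto c→13
  13='adc' goto a→14
  14='adca' goto c→15
  15='adcac' goto ·  [P3 ends]
  16='b' goto b→17
  17='bb' goto c→18
  18='bbc' goto c→19
  19='bbcc' goto b→20
  20='bbccb' goto d→21
  21='bbccbd' goto ·  [P5 ends]
  22='ccb' goto d→23
  23='ccbd' goto ·  [P6 ends]

Failure links (BFS by depth):
  fail(1) 'c': from fail(0)=0 chase 'c': 0 ⇒ 0;  out=∅∪out(0)=∅
  fail(3) 'd': from fail(0)=0 chase 'd': 0 ⇒ 0;  out={4}∪out(0)={4}
  fail(11) 'a': from fail(0)=0 chase 'a': 0 ⇒ 0;  out=∅∪out(0)=∅
  fail(16) 'b': from fail(0)=0 chase 'b': 0 ⇒ 0;  out=∅∪out(0)=∅
  fail(2) 'cc': from fail(1)=0 chase 'c': 0 ⇒ 1;  out={0}∪out(1)={0}
  fail(4) 'db': from fail(3)=0 chase 'b': 0 ⇒ 16;  out=∅∪out(16)=∅
  fail(7) 'cb': from fail(1)=0 chase 'b': 0 ⇒ 16;  out=∅∪out(16)=∅
  fail(12) 'ad': from fail(11)=0 chase 'd': 0 ⇒ 3;  out=∅∪out(3)={4}
  fail(17) 'bb': from fail(16)=0 chase 'b': 0 ⇒ 16;  out=∅∪out(16)=∅
  fail(5) 'dbc': from fail(4)=16 chase 'c': 16→0 ⇒ 1;  out=∅∪out(1)=∅
  fail(8) 'cbb': from fail(7)=16 chase 'b': 16 ⇒ 17;  out=∅∪out(17)=∅
  fail(13) 'adc': from fail(12)=3 chase 'c': 3→0 ⇒ 1;  out=∅∪out(1)=∅
  fail(18) 'bbc': from fail(17)=16 chase 'c': 16→0 ⇒ 1;  out=∅∪out(1)=∅
  fail(22) 'ccb': from fail(2)=1 chase 'b': 1 ⇒ 7;  out=∅∪out(7)=∅
  fail(6) 'dbcd': from fail(5)=1 chase 'd': 1→0 ⇒ 3;  out={1}∪out(3)={1,4}
  fail(9) 'cbbc': from fail(8)=17 chase 'c': 17 ⇒ 18;  out=∅∪out(18)=∅
  fail(14) 'adca': from fail(13)=1 chase 'a': 1→0 ⇒ 11;  out=∅∪out(11)=∅
  fail(19) 'bbcc': from fail(18)=1 chase 'c': 1 ⇒ 2;  out=∅∪out(2)={0}
  fail(23) 'ccbd': from fail(22)=7 chase 'd': 7→16→0 ⇒ 3;  out={6}∪out(3)={4,6}
  fail(10) 'cbbcd': from fail(9)=18 chase 'd': 18→1→0 ⇒ 3;  out={2}∪out(3)={2,4}
  fail(15) 'adcac': from fail(14)=11 chase 'c': 11→0 ⇒ 1;  out={3}∪out(1)={3}
  fail(20) 'bbccb': from fail(19)=2 chase 'b': 2 ⇒ 22;  out=∅∪out(22)=∅
  fail(21) 'bbccbd': from fail(20)=22 chase 'd': 22 ⇒ 23;  out={5}∪out(23)={4,5,6}

Text stream:
[0] read 'a'  n0⇒n11
[1] read 'b'  n11⇒n16 ·f
[2] read 'c'  n16⇒n1 ·f
[3] read 'c'  n1⇒n2  emit P0@[2:3]
[4] read 'c'  n2⇒n2 ·f  emit P0@[3:4]
[5] read 'c'  n2⇒n2 ·f  emit P0@[4:5]
[6] read 'c'  n2⇒n2 ·f  emit P0@[5:6]
[7] read 'b'  n2⇒n22
[8] read 'd'  n22⇒n23  emit P4@[8:8],P6@[5:8]
[9] read 'a'  n23⇒n11 ·f
[10] read 'd'  n11⇒n12  emit P4@[10:10]
[11] read 'b'  n12⇒n4 ·f
[12] read 'c'  n4⇒n5
[13] read 'd'  n5⇒n6  emit P1@[10:13],P4@[13:13]
[14] read 'b'  n6⇒n4 ·f
[15] read 'b'  n4⇒n17 ·f
[16] read 'c'  n17⇒n18
[17] read 'c'  n18⇒n19  emit P0@[16:17]
[18] read 'b'  n19⇒n20
[19] read 'd'  n20⇒n21  emit P4@[19:19],P5@[14:19],P6@[16:19]
[20] read 'b'  n21⇒n4 ·f
[21] read 'c'  n4⇒n5
[22] read 'b'  n5⇒n7 ·f
[23] read 'd'  n7⇒n3 ·f  emit P4@[23:23]
[24] read 'a'  n3⇒n11 ·f
[25] read 'd'  n11⇒n12  emit P4@[25:25]
[26] read 'c'  n12⇒n13
[27] read 'a'  n13⇒n14
[28] read 'c'  n14⇒n15  emit P3@[24:28]
[29] read 'b'  n15⇒n7 ·f
[30] read 'b'  n7⇒n8
[31] read 'b'  n8⇒n17 ·f
[32] read 'c'  n17⇒n18
[33] read 'c'  n18⇒n19  emit P0@[32:33]
[34] read 'b'  n19⇒n20
[35] read 'd'  n20⇒n21  emit P4@[35:35],P5@[30:35],P6@[32:35]
[36] read 'b'  n21⇒n4 ·f
[37] read 'b'  n4⇒n17 ·f
[38] read 'c'  n17⇒n18
[39] read 'c'  n18⇒n19  emit P0@[38:39]
[40] read 'b'  n19⇒n20
[41] read 'd'  n20⇒n21  emit P4@[41:41],P5@[36:41],P6@[38:41]
[42] read 'd'  n21⇒n3 ·f  emit P4@[42:42]
[43] read 'd'  n3⇒n3 ·f  emit P4@[43:43]
[44] read 'c'  n3⇒n1 ·f
[45] read 'c'  n1⇒n2  emit P0@[44:45]
[46] read 'a'  n2⇒n11 ·f
[47] read 'd'  n11⇒n12  emit P4@[47:47]
[48] read 'c'  n12⇒n13
[49] read 'a'  n13⇒n14
[50] read 'c'  n14⇒n15  emit P3@[46:50]
[51] read 'a'  n15⇒n11 ·f
[52] read 'b'  n11⇒n16 ·f
[53] read 'a'  n16⇒n11 ·f
[54] read 'b'  n11⇒n16 ·f
[55] read 'b'  n16⇒n17
[56] read 'c'  n17⇒n18
[57] read 'c'  n18⇒n19  emit P0@[56:57]
[58] read 'b'  n19⇒n20
[59] read 'd'  n20⇒n21  emit P4@[59:59],P5@[54:59],P6@[56:59]
[60] read 'a'  n21⇒n11 ·f
[61] read 'b'  n11⇒n16 ·f

Result: [[3,0],[4,0],[5,0],[6,0],[8,4],[8,6],[10,4],[13,1],[13,4],[17,0],[19,4],[19,5],[19,6],[23,4],[25,4],[28,3],[33,0],[35,4],[35,5],[35,6],[39,0],[41,4],[41,5],[41,6],[42,4],[43,4],[45,0],[47,4],[50,3],[57,0],[59,4],[59,5],[59,6]]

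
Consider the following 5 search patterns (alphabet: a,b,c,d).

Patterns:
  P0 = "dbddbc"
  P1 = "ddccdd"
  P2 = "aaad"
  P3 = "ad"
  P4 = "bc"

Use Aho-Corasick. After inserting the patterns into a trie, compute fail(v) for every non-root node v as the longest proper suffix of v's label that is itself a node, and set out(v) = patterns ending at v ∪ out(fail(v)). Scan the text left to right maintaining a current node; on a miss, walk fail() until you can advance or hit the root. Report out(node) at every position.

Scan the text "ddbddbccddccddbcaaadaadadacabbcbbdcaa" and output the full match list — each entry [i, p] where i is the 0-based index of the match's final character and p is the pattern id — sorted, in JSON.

Construct AC machine:
Trie (insert patterns):
  n0 'ε': a→12 b→17 d→1
  n1 'd': b→2 d→7
  n2 'db': d→3
  n3 'dbd': d→4
  n4 'dbdd': b→5
  n5 'dbddb': c→6
  n6 'dbddbc': ·  ←P0
  n7 'dd': c→8
  n8 'ddc': c→9
  n9 'ddcc': d→10
  n10 'ddccd': d→11
  n11 'ddccdd': ·  ←P1
  n12 'a': a→13 d→16
  n13 'aa': a→14
  n14 'aaa': d→15
  n15 'aaad': ·  ←P2
  n16 'ad': ·  ←P3
  n17 'b': c→18
  n18 'bc': ·  ←P4

Failure links (BFS by depth):
  n1('d'): parent n0 fail=0; on 'd' 0 → fail=0;  out ∅∪∅=∅
  n12('a'): parent n0 fail=0; on 'a' 0 → fail=0;  out ∅∪∅=∅
  n17('b'): parent n0 fail=0; on 'b' 0 → fail=0;  out ∅∪∅=∅
  n2('db'): parent n1 fail=0; on 'b' 0 → fail=17;  out ∅∪∅=∅
  n7('dd'): parent n1 fail=0; on 'd' 0 → fail=1;  out ∅∪∅=∅
  n13('aa'): parent n12 fail=0; on 'a' 0 → fail=12;  out ∅∪∅=∅
  n16('ad'): parent n12 fail=0; on 'd' 0 → fail=1;  out {3}∪∅={3}
  n18('bc'): parent n17 fail=0; on 'c' 0 → fail=0;  out {4}∪∅={4}
  n3('dbd'): parent n2 fail=17; on 'd' 17→0 → fail=1;  out ∅∪∅=∅
  n8('ddc'): parent n7 fail=1; on 'c' 1→0 → fail=0;  out ∅∪∅=∅
  n14('aaa'): parent n13 fail=12; on 'a' 12 → fail=13;  out ∅∪∅=∅
  n4('dbdd'): parent n3 fail=1; on 'd' 1 → fail=7;  out ∅∪∅=∅
  n9('ddcc'): parent n8 fail=0; on 'c' 0 → fail=0;  out ∅∪∅=∅
  n15('aaad'): parent n14 fail=13; on 'd' 13→12 → fail=16;  out {2}∪{3}={2,3}
  n5('dbddb'): parent n4 fail=7; on 'b' 7→1 → fail=2;  out ∅∪∅=∅
  n10('ddccd'): parent n9 fail=0; on 'd' 0 → fail=1;  out ∅∪∅=∅
  n6('dbddbc'): parent n5 fail=2; on 'c' 2→17 → fail=18;  out {0}∪{4}={0,4}
  n11('ddccdd'): parent n10 fail=1; on 'd' 1 → fail=7;  out {1}∪∅={1}

Text stream:
[0] read 'd'  n0⇒n1
[1] read 'd'  n1⇒n7
[2] read 'b'  n7⇒n2 (fail-walked)
[3] read 'd'  n2⇒n3
[4] read 'd'  n3⇒n4
[5] read 'b'  n4⇒n5
[6] read 'c'  n5⇒n6  emit P0@[1:6],P4@[5:6]
[7] read 'c'  n6⇒n0 (fail-walked)
[8] read 'd'  n0⇒n1
[9] read 'd'  n1⇒n7
[10] read 'c'  n7⇒n8
[11] read 'c'  n8⇒n9
[12] read 'd'  n9⇒n10
[13] read 'd'  n10⇒n11  emit P1@[8:13]
[14] read 'b'  n11⇒n2 (fail-walked)
[15] read 'c'  n2⇒n18 (fail-walked)  emit P4@[14:15]
[16] read 'a'  n18⇒n12 (fail-walked)
[17] read 'a'  n12⇒n13
[18] read 'a'  n13⇒n14
[19] read 'd'  n14⇒n15  emit P2@[16:19],P3@[18:19]
[20] read 'a'  n15⇒n12 (fail-walked)
[21] read 'a'  n12⇒n13
[22] read 'd'  n13⇒n16 (fail-walked)  emit P3@[21:22]
[23] read 'a'  n16⇒n12 (fail-walked)
[24] read 'd'  n12⇒n16  emit P3@[23:24]
[25] read 'a'  n16⇒n12 (fail-walked)
[26] read 'c'  n12⇒n0 (fail-walked)
[27] read 'a'  n0⇒n12
[28] read 'b'  n12⇒n17 (fail-walked)
[29] read 'b'  n17⇒n17 (fail-walked)
[30] read 'c'  n17⇒n18  emit P4@[29:30]
[31] read 'b'  n18⇒n17 (fail-walked)
[32] read 'b'  n17⇒n17 (fail-walked)
[33] read 'd'  n17⇒n1 (fail-walked)
[34] read 'c'  n1⇒n0 (fail-walked)
[35] read 'a'  n0⇒n12
[36] read 'a'  n12⇒n13

Matches: [[6,0],[6,4],[13,1],[15,4],[19,2],[19,3],[22,3],[24,3],[30,4]]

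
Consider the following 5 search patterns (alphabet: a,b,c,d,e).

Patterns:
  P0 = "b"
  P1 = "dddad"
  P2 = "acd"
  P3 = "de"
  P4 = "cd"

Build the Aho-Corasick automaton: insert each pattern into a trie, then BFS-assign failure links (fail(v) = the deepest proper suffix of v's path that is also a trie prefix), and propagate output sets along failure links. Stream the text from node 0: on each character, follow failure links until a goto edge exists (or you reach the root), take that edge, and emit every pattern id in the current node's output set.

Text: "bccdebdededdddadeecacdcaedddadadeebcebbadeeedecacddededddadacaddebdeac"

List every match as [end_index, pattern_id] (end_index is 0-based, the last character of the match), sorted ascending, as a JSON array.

Build automaton:
Trie (insert patterns):
  n0 'ε': a→7 b→1 c→11 d→2
  n1 'b': ·  [P0 ends]
  n2 'd': d→3 e→10
  n3 'dd': d→4
  n4 'ddd': a→5
  n5 'ddda': d→6
  n6 'dddad': ·  [P1 ends]
  n7 'a': c→8
  n8 'ac': d→9
  n9 'acd': ·  [P2 ends]
  n10 'de': ·  [P3 ends]
  n11 'c': d→12
  n12 'cd': ·  [P4 ends]

Failure links (BFS by depth):
  fail(1) 'b': from fail(0)=0 chase 'b': 0 ⇒ 0;  out={0}∪out(0)={0}
  fail(2) 'd': from fail(0)=0 chase 'd': 0 ⇒ 0;  out=∅∪out(0)=∅
  fail(7) 'a': from fail(0)=0 chase 'a': 0 ⇒ 0;  out=∅∪out(0)=∅
  fail(11) 'c': from fail(0)=0 chase 'c': 0 ⇒ 0;  out=∅∪out(0)=∅
  fail(3) 'dd': from fail(2)=0 chase 'd': 0 ⇒ 2;  out=∅∪out(2)=∅
  fail(8) 'ac': from fail(7)=0 chase 'c': 0 ⇒ 11;  out=∅∪out(11)=∅
  fail(10) 'de': from fail(2)=0 chase 'e': 0 ⇒ 0;  out={3}∪out(0)={3}
  fail(12) 'cd': from fail(11)=0 chase 'd': 0 ⇒ 2;  out={4}∪out(2)={4}
  fail(4) 'ddd': from fail(3)=2 chase 'd': 2 ⇒ 3;  out=∅∪out(3)=∅
  fail(9) 'acd': from fail(8)=11 chase 'd': 11 ⇒ 12;  out={2}∪out(12)={2,4}
  fail(5) 'ddda': from fail(4)=3 chase 'a': 3→2→0 ⇒ 7;  out=∅∪out(7)=∅
  fail(6) 'dddad': from fail(5)=7 chase 'd': 7→0 ⇒ 2;  out={1}∪out(2)={1}

Scan:
[0] read 'b'  n0⇒n1  ** P0@[0:0]
[1] read 'c'  n1⇒n11 (fail-walked)
[2] read 'c'  n11⇒n11 (fail-walked)
[3] read 'd'  n11⇒n12  ** P4@[2:3]
[4] read 'e'  n12⇒n10 (fail-walked)  ** P3@[3:4]
[5] read 'b'  n10⇒n1 (fail-walked)  ** P0@[5:5]
[6] read 'd'  n1⇒n2 (fail-walked)
[7] read 'e'  n2⇒n10  ** P3@[6:7]
[8] read 'd'  n10⇒n2 (fail-walked)
[9] read 'e'  n2⇒n10  ** P3@[8:9]
[10] read 'd'  n10⇒n2 (fail-walked)
[11] read 'd'  n2⇒n3
[12] read 'd'  n3⇒n4
[13] read 'd'  n4⇒n4 (fail-walked)
[14] read 'a'  n4⇒n5
[15] read 'd'  n5⇒n6  ** P1@[11:15]
[16] read 'e'  n6⇒n10 (fail-walked)  ** P3@[15:16]
[17] read 'e'  n10⇒n0 (fail-walked)
[18] read 'c'  n0⇒n11
[19] read 'a'  n11⇒n7 (fail-walked)
[20] read 'c'  n7⇒n8
[21] read 'd'  n8⇒n9  ** P2@[19:21],P4@[20:21]
[22] read 'c'  n9⇒n11 (fail-walked)
[23] read 'a'  n11⇒n7 (fail-walked)
[24] read 'e'  n7⇒n0 (fail-walked)
[25] read 'd'  n0⇒n2
[26] read 'd'  n2⇒n3
[27] read 'd'  n3⇒n4
[28] read 'a'  n4⇒n5
[29] read 'd'  n5⇒n6  ** P1@[25:29]
[30] read 'a'  n6⇒n7 (fail-walked)
[31] read 'd'  n7⇒n2 (fail-walked)
[32] read 'e'  n2⇒n10  ** P3@[31:32]
[33] read 'e'  n10⇒n0 (fail-walked)
[34] read 'b'  n0⇒n1  ** P0@[34:34]
[35] read 'c'  n1⇒n11 (fail-walked)
[36] read 'e'  n11⇒n0 (fail-walked)
[37] read 'b'  n0⇒n1  ** P0@[37:37]
[38] read 'b'  n1⇒n1 (fail-walked)  ** P0@[38:38]
[39] read 'a'  n1⇒n7 (fail-walked)
[40] read 'd'  n7⇒n2 (fail-walked)
[41] read 'e'  n2⇒n10  ** P3@[40:41]
[42] read 'e'  n10⇒n0 (fail-walked)
[43] read 'e'  n0⇒n0
[44] read 'd'  n0⇒n2
[45] read 'e'  n2⇒n10  ** P3@[44:45]
[46] read 'c'  n10⇒n11 (fail-walked)
[47] read 'a'  n11⇒n7 (fail-walked)
[48] read 'c'  n7⇒n8
[49] read 'd'  n8⇒n9  ** P2@[47:49],P4@[48:49]
[50] read 'd'  n9⇒n3 (fail-walked)
[51] read 'e'  n3⇒n10 (fail-walked)  ** P3@[50:51]
[52] read 'd'  n10⇒n2 (fail-walked)
[53] read 'e'  n2⇒n10  ** P3@[52:53]
[54] read 'd'  n10⇒n2 (fail-walked)
[55] read 'd'  n2⇒n3
[56] read 'd'  n3⇒n4
[57] read 'a'  n4⇒n5
[58] read 'd'  n5⇒n6  ** P1@[54:58]
[59] read 'a'  n6⇒n7 (fail-walked)
[60] read 'c'  n7⇒n8
[61] read 'a'  n8⇒n7 (fail-walked)
[62] read 'd'  n7⇒n2 (fail-walked)
[63] read 'd'  n2⇒n3
[64] read 'e'  n3⇒n10 (fail-walked)  ** P3@[63:64]
[65] read 'b'  n10⇒n1 (fail-walked)  ** P0@[65:65]
[66] read 'd'  n1⇒n2 (fail-walked)
[67] read 'e'  n2⇒n10  ** P3@[66:67]
[68] read 'a'  n10⇒n7 (fail-walked)
[69] read 'c'  n7⇒n8

Matches: [[0,0],[3,4],[4,3],[5,0],[7,3],[9,3],[15,1],[16,3],[21,2],[21,4],[29,1],[32,3],[34,0],[37,0],[38,0],[41,3],[45,3],[49,2],[49,4],[51,3],[53,3],[58,1],[64,3],[65,0],[67,3]]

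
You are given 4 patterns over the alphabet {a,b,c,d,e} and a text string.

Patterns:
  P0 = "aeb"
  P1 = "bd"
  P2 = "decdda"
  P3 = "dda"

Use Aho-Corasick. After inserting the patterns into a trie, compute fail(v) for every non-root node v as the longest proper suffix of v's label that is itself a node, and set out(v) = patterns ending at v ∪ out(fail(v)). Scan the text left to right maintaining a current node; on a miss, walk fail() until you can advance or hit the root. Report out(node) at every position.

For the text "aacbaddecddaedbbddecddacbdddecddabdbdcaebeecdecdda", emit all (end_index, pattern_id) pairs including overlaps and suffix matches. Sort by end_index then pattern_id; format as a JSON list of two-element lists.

Construct AC machine:
Trie (insert patterns):
  n0 'ε': a→1 b→4 d→6
  n1 'a': e→2
  n2 'ae': b→3
  n3 'aeb': ·  ←P0
  n4 'b': d→5
  n5 'bd': ·  ←P1
  n6 'd': d→12 e→7
  n7 'de': c→8
  n8 'dec': d→9
  n9 'decd': d→10
  n10 'decdd': a→11
  n11 'decdda': ·  ←P2
  n12 'dd': a→13
  n13 'dda': ·  ←P3

BFS fail/out derivation:
  n1('a'): parent n0 fail=0; on 'a' 0 → fail=0;  out ∅∪∅=∅
  n4('b'): parent n0 fail=0; on 'b' 0 → fail=0;  out ∅∪∅=∅
  n6('d'): parent n0 fail=0; on 'd' 0 → fail=0;  out ∅∪∅=∅
  n2('ae'): parent n1 fail=0; on 'e' 0 → fail=0;  out ∅∪∅=∅
  n5('bd'): parent n4 fail=0; on 'd' 0 → fail=6;  out {1}∪∅={1}
  n7('de'): parent n6 fail=0; on 'e' 0 → fail=0;  out ∅∪∅=∅
  n12('dd'): parent n6 fail=0; on 'd' 0 → fail=6;  out ∅∪∅=∅
  n3('aeb'): parent n2 fail=0; on 'b' 0 → fail=4;  out {0}∪∅={0}
  n8('dec'): parent n7 fail=0; on 'c' 0 → fail=0;  out ∅∪∅=∅
  n13('dda'): parent n12 fail=6; on 'a' 6→0 → fail=1;  out {3}∪∅={3}
  n9('decd'): parent n8 fail=0; on 'd' 0 → fail=6;  out ∅∪∅=∅
  n10('decdd'): parent n9 fail=6; on 'd' 6 → fail=12;  out ∅∪∅=∅
  n11('decdda'): parent n10 fail=12; on 'a' 12 → fail=13;  out {2}∪{3}={2,3}

Run:
i=0 'a': node 0→1
i=1 'a': node 1→1 ·f
i=2 'c': node 1→0 ·f
i=3 'b': node 0→4
i=4 'a': node 4→1 ·f
i=5 'd': node 1→6 ·f
i=6 'd': node 6→12
i=7 'e': node 12→7 ·f
i=8 'c': node 7→8
i=9 'd': node 8→9
i=10 'd': node 9→10
i=11 'a': node 10→11  emit P2@[6:11],P3@[9:11]
i=12 'e': node 11→2 ·f
i=13 'd': node 2→6 ·f
i=14 'b': node 6→4 ·f
i=15 'b': node 4→4 ·f
i=16 'd': node 4→5  emit P1@[15:16]
i=17 'd': node 5→12 ·f
i=18 'e': node 12→7 ·f
i=19 'c': node 7→8
i=20 'd': node 8→9
i=21 'd': node 9→10
i=22 'a': node 10→11  emit P2@[17:22],P3@[20:22]
i=23 'c': node 11→0 ·f
i=24 'b': node 0→4
i=25 'd': node 4→5  emit P1@[24:25]
i=26 'd': node 5→12 ·f
i=27 'd': node 12→12 ·f
i=28 'e': node 12→7 ·f
i=29 'c': node 7→8
i=30 'd': node 8→9
i=31 'd': node 9→10
i=32 'a': node 10→11  emit P2@[27:32],P3@[30:32]
i=33 'b': node 11→4 ·f
i=34 'd': node 4→5  emit P1@[33:34]
i=35 'b': node 5→4 ·f
i=36 'd': node 4→5  emit P1@[35:36]
i=37 'c': node 5→0 ·f
i=38 'a': node 0→1
i=39 'e': node 1→2
i=40 'b': node 2→3  emit P0@[38:40]
i=41 'e': node 3→0 ·f
i=42 'e': node 0→0
i=43 'c': node 0→0
i=44 'd': node 0→6
i=45 'e': node 6→7
i=46 'c': node 7→8
i=47 'd': node 8→9
i=48 'd': node 9→10
i=49 'a': node 10→11  emit P2@[44:49],P3@[47:49]

Result: [[11,2],[11,3],[16,1],[22,2],[22,3],[25,1],[32,2],[32,3],[34,1],[36,1],[40,0],[49,2],[49,3]]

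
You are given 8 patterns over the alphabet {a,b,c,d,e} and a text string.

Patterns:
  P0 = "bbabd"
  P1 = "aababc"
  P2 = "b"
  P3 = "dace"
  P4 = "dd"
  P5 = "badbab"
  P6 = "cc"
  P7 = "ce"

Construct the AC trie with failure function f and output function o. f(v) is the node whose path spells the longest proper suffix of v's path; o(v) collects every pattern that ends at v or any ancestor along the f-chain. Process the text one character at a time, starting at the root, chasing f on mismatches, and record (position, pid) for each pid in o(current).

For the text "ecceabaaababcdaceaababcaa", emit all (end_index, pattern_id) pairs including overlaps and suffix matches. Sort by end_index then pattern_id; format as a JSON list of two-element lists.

Build automaton:
Trie (insert patterns):
  n0 'ε': a→6 b→1 c→22 d→12
  n1 'b': a→17 b→2  [P2 ends]
  n2 'bb': a→3
  n3 'bba': b→4
  n4 'bbab': d→5
  n5 'bbabd': ·  [P0 ends]
  n6 'a': a→7
  n7 'aa': b→8
  n8 'aab': a→9
  n9 'aaba': b→10
  n10 'aabab': c→11
  n11 'aababc': ·  [P1 ends]
  n12 'd': a→13 d→16
  n13 'da': c→14
  n14 'dac': e→15
  n15 'dace': ·  [P3 ends]
  n16 'dd': ·  [P4 ends]
  n17 'ba': d→18
  n18 'bad': b→19
  n19 'badb': a→20
  n20 'badba': b→21
  n21 'badbab': ·  [P5 ends]
  n22 'c': c→23 e→24
  n23 'cc': ·  [P6 ends]
  n24 'ce': ·  [P7 ends]

Failure links (BFS by depth):
  n1('b'): parent n0 fail=0; on 'b' 0 → fail=0;  out {2}∪∅={2}
  n6('a'): parent n0 fail=0; on 'a' 0 → fail=0;  out ∅∪∅=∅
  n12('d'): parent n0 fail=0; on 'd' 0 → fail=0;  out ∅∪∅=∅
  n22('c'): parent n0 fail=0; on 'c' 0 → fail=0;  out ∅∪∅=∅
  n2('bb'): parent n1 fail=0; on 'b' 0 → fail=1;  out ∅∪{2}={2}
  n7('aa'): parent n6 fail=0; on 'a' 0 → fail=6;  out ∅∪∅=∅
  n13('da'): parent n12 fail=0; on 'a' 0 → fail=6;  out ∅∪∅=∅
  n16('dd'): parent n12 fail=0; on 'd' 0 → fail=12;  out {4}∪∅={4}
  n17('ba'): parent n1 fail=0; on 'a' 0 → fail=6;  out ∅∪∅=∅
  n23('cc'): parent n22 fail=0; on 'c' 0 → fail=22;  out {6}∪∅={6}
  n24('ce'): parent n22 fail=0; on 'e' 0 → fail=0;  out {7}∪∅={7}
  n3('bba'): parent n2 fail=1; on 'a' 1 → fail=17;  out ∅∪∅=∅
  n8('aab'): parent n7 fail=6; on 'b' 6→0 → fail=1;  out ∅∪{2}={2}
  n14('dac'): parent n13 fail=6; on 'c' 6→0 → fail=22;  out ∅∪∅=∅
  n18('bad'): parent n17 fail=6; on 'd' 6→0 → fail=12;  out ∅∪∅=∅
  n4('bbab'): parent n3 fail=17; on 'b' 17→6→0 → fail=1;  out ∅∪{2}={2}
  n9('aaba'): parent n8 fail=1; on 'a' 1 → fail=17;  out ∅∪∅=∅
  n15('dace'): parent n14 fail=22; on 'e' 22 → fail=24;  out {3}∪{7}={3,7}
  n19('badb'): parent n18 fail=12; on 'b' 12→0 → fail=1;  out ∅∪{2}={2}
  n5('bbabd'): parent n4 fail=1; on 'd' 1→0 → fail=12;  out {0}∪∅={0}
  n10('aabab'): parent n9 fail=17; on 'b' 17→6→0 → fail=1;  out ∅∪{2}={2}
  n20('badba'): parent n19 fail=1; on 'a' 1 → fail=17;  out ∅∪∅=∅
  n11('aababc'): parent n10 fail=1; on 'c' 1→0 → fail=22;  out {1}∪∅={1}
  n21('badbab'): parent n20 fail=17; on 'b' 17→6→0 → fail=1;  out {5}∪{2}={2,5}

Text stream:
pos 0 'e': at 0
pos 1 'c': at 22
pos 2 'c': at 23  → match P6@[1:2]
pos 3 'e': at 24 (via fail)  → match P7@[2:3]
pos 4 'a': at 6 (via fail)
pos 5 'b': at 1 (via fail)  → match P2@[5:5]
pos 6 'a': at 17
pos 7 'a': at 7 (via fail)
pos 8 'a': at 7 (via fail)
pos 9 'b': at 8  → match P2@[9:9]
pos 10 'a': at 9
pos 11 'b': at 10  → match P2@[11:11]
pos 12 'c': at 11  → match P1@[7:12]
pos 13 'd': at 12 (via fail)
pos 14 'a': at 13
pos 15 'c': at 14
pos 16 'e': at 15  → match P3@[13:16],P7@[15:16]
pos 17 'a': at 6 (via fail)
pos 18 'a': at 7
pos 19 'b': at 8  → match P2@[19:19]
pos 20 'a': at 9
pos 21 'b': at 10  → match P2@[21:21]
pos 22 'c': at 11  → match P1@[17:22]
pos 23 'a': at 6 (via fail)
pos 24 'a': at 7

Result: [[2,6],[3,7],[5,2],[9,2],[11,2],[12,1],[16,3],[16,7],[19,2],[21,2],[22,1]]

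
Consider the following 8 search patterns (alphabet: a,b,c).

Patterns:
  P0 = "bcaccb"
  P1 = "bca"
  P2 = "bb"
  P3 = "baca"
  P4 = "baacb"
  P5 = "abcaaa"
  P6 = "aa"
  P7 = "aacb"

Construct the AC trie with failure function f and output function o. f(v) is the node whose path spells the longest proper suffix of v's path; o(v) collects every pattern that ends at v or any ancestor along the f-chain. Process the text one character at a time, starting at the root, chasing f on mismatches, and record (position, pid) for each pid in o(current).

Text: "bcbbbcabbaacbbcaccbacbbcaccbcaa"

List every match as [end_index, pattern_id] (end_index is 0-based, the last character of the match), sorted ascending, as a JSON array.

Build:
Trie (insert patterns):
  n0 'ε': a→14 b→1
  n1 'b': a→8 b→7 c→2
  n2 'bc': a→3
  n3 'bca': c→4  [P1 ends]
  n4 'bcac': c→5
  n5 'bcacc': b→6
  n6 'bcaccb': ·  [P0 ends]
  n7 'bb': ·  [P2 ends]
  n8 'ba': a→11 c→9
  n9 'bac': a→10
  n10 'baca': ·  [P3 ends]
  n11 'baa': c→12
  n12 'baac': b→13
  n13 'baacb': ·  [P4 ends]
  n14 'a': a→20 b→15
  n15 'ab': c→16
  n16 'abc': a→17
  n17 'abca': a→18
  n18 'abcaa': a→19
  n19 'abcaaa': ·  [P5 ends]
  n20 'aa': c→21  [P6 ends]
  n21 'aac': b→22
  n22 'aacb': ·  [P7 ends]

BFS fail/out derivation:
  n1('b'): parent n0 fail=0; on 'b' 0 → fail=0;  out ∅∪∅=∅
  n14('a'): parent n0 fail=0; on 'a' 0 → fail=0;  out ∅∪∅=∅
  n2('bc'): parent n1 fail=0; on 'c' 0 → fail=0;  out ∅∪∅=∅
  n7('bb'): parent n1 fail=0; on 'b' 0 → fail=1;  out {2}∪∅={2}
  n8('ba'): parent n1 fail=0; on 'a' 0 → fail=14;  out ∅∪∅=∅
  n15('ab'): parent n14 fail=0; on 'b' 0 → fail=1;  out ∅∪∅=∅
  n20('aa'): parent n14 fail=0; on 'a' 0 → fail=14;  out {6}∪∅={6}
  n3('bca'): parent n2 fail=0; on 'a' 0 → fail=14;  out {1}∪∅={1}
  n9('bac'): parent n8 fail=14; on 'c' 14→0 → fail=0;  out ∅∪∅=∅
  n11('baa'): parent n8 fail=14; on 'a' 14 → fail=20;  out ∅∪{6}={6}
  n16('abc'): parent n15 fail=1; on 'c' 1 → fail=2;  out ∅∪∅=∅
  n21('aac'): parent n20 fail=14; on 'c' 14→0 → fail=0;  out ∅∪∅=∅
  n4('bcac'): parent n3 fail=14; on 'c' 14→0 → fail=0;  out ∅∪∅=∅
  n10('baca'): parent n9 fail=0; on 'a' 0 → fail=14;  out {3}∪∅={3}
  n12('baac'): parent n11 fail=20; on 'c' 20 → fail=21;  out ∅∪∅=∅
  n17('abca'): parent n16 fail=2; on 'a' 2 → fail=3;  out ∅∪{1}={1}
  n22('aacb'): parent n21 fail=0; on 'b' 0 → fail=1;  out {7}∪∅={7}
  n5('bcacc'): parent n4 fail=0; on 'c' 0 → fail=0;  out ∅∪∅=∅
  n13('baacb'): parent n12 fail=21; on 'b' 21 → fail=22;  out {4}∪{7}={4,7}
  n18('abcaa'): parent n17 fail=3; on 'a' 3→14 → fail=20;  out ∅∪{6}={6}
  n6('bcaccb'): parent n5 fail=0; on 'b' 0 → fail=1;  out {0}∪∅={0}
  n19('abcaaa'): parent n18 fail=20; on 'a' 20→14 → fail=20;  out {5}∪{6}={5,6}

Scan:
pos 0 'b': at 1
pos 1 'c': at 2
pos 2 'b': at 1 (via fail)
pos 3 'b': at 7  ** P2@[2:3]
pos 4 'b': at 7 (via fail)  ** P2@[3:4]
pos 5 'c': at 2 (via fail)
pos 6 'a': at 3  ** P1@[4:6]
pos 7 'b': at 15 (via fail)
pos 8 'b': at 7 (via fail)  ** P2@[7:8]
pos 9 'a': at 8 (via fail)
pos 10 'a': at 11  ** P6@[9:10]
pos 11 'c': at 12
pos 12 'b': at 13  ** P4@[8:12],P7@[9:12]
pos 13 'b': at 7 (via fail)  ** P2@[12:13]
pos 14 'c': at 2 (via fail)
pos 15 'a': at 3  ** P1@[13:15]
pos 16 'c': at 4
pos 17 'c': at 5
pos 18 'b': at 6  ** P0@[13:18]
pos 19 'a': at 8 (via fail)
pos 20 'c': at 9
pos 21 'b': at 1 (via fail)
pos 22 'b': at 7  ** P2@[21:22]
pos 23 'c': at 2 (via fail)
pos 24 'a': at 3  ** P1@[22:24]
pos 25 'c': at 4
pos 26 'c': at 5
pos 27 'b': at 6  ** P0@[22:27]
pos 28 'c': at 2 (via fail)
pos 29 'a': at 3  ** P1@[27:29]
pos 30 'a': at 20 (via fail)  ** P6@[29:30]

Result: [[3,2],[4,2],[6,1],[8,2],[10,6],[12,4],[12,7],[13,2],[15,1],[18,0],[22,2],[24,1],[27,0],[29,1],[30,6]]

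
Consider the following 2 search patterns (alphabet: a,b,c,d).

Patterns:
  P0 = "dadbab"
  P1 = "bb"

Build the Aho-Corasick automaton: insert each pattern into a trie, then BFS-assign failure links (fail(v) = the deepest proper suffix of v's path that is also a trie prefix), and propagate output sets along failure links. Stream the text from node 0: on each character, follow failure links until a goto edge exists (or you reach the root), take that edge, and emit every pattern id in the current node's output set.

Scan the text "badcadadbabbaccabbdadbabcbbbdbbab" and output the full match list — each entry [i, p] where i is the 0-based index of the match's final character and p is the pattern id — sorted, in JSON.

Build:
Trie (insert patterns):
  0='ε' goto b→7 d→1
  1='d' goto a→2
  2='da' goto d→3
  3='dad' goto b→4
  4='dadb' goto a→5
  5='dadba' goto b→6
  6='dadbab' goto ·  ←P0
  7='b' goto b→8
  8='bb' goto ·  ←P1

BFS fail/out derivation:
  fail(1) 'd': from fail(0)=0 chase 'd': 0 ⇒ 0;  out=∅∪out(0)=∅
  fail(7) 'b': from fail(0)=0 chase 'b': 0 ⇒ 0;  out=∅∪out(0)=∅
  fail(2) 'da': from fail(1)=0 chase 'a': 0 ⇒ 0;  out=∅∪out(0)=∅
  fail(8) 'bb': from fail(7)=0 chase 'b': 0 ⇒ 7;  out={1}∪out(7)={1}
  fail(3) 'dad': from fail(2)=0 chase 'd': 0 ⇒ 1;  out=∅∪out(1)=∅
  fail(4) 'dadb': from fail(3)=1 chase 'b': 1→0 ⇒ 7;  out=∅∪out(7)=∅
  fail(5) 'dadba': from fail(4)=7 chase 'a': 7→0 ⇒ 0;  out=∅∪out(0)=∅
  fail(6) 'dadbab': from fail(5)=0 chase 'b': 0 ⇒ 7;  out={0}∪out(7)={0}

Run:
pos 0 'b': at 7
pos 1 'a': at 0 (fail-walked)
pos 2 'd': at 1
pos 3 'c': at 0 (fail-walked)
pos 4 'a': at 0
pos 5 'd': at 1
pos 6 'a': at 2
pos 7 'd': at 3
pos 8 'b': at 4
pos 9 'a': at 5
pos 10 'b': at 6  emit P0@[5:10]
pos 11 'b': at 8 (fail-walked)  emit P1@[10:11]
pos 12 'a': at 0 (fail-walked)
pos 13 'c': at 0
pos 14 'c': at 0
pos 15 'a': at 0
pos 16 'b': at 7
pos 17 'b': at 8  emit P1@[16:17]
pos 18 'd': at 1 (fail-walked)
pos 19 'a': at 2
pos 20 'd': at 3
pos 21 'b': at 4
pos 22 'a': at 5
pos 23 'b': at 6  emit P0@[18:23]
pos 24 'c': at 0 (fail-walked)
pos 25 'b': at 7
pos 26 'b': at 8  emit P1@[25:26]
pos 27 'b': at 8 (fail-walked)  emit P1@[26:27]
pos 28 'd': at 1 (fail-walked)
pos 29 'b': at 7 (fail-walked)
pos 30 'b': at 8  emit P1@[29:30]
pos 31 'a': at 0 (fail-walked)
pos 32 'b': at 7

Matches: [[10,0],[11,1],[17,1],[23,0],[26,1],[27,1],[30,1]]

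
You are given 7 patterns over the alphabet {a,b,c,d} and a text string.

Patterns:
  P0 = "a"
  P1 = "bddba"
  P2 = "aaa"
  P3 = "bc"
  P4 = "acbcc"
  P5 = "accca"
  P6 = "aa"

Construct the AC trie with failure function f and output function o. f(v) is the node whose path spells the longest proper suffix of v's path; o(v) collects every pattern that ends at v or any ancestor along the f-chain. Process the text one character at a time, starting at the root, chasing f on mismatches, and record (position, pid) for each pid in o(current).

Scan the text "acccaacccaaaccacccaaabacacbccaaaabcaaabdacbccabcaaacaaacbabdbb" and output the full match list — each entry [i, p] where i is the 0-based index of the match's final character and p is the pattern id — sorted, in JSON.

Construct AC machine:
Trie (insert patterns):
  n0 'ε': a→1 b→2
  n1 'a': a→7 c→10  [P0 ends]
  n2 'b': c→9 d→3
  n3 'bd': d→4
  n4 'bdd': b→5
  n5 'bddb': a→6
  n6 'bddba': ·  [P1 ends]
  n7 'aa': a→8  [P6 ends]
  n8 'aaa': ·  [P2 ends]
  n9 'bc': ·  [P3 ends]
  n10 'ac': b→11 c→14
  n11 'acb': c→12
  n12 'acbc': c→13
  n13 'acbcc': ·  [P4 ends]
  n14 'acc': c→15
  n15 'accc': a→16
  n16 'accca': ·  [P5 ends]

BFS fail/out derivation:
  n1('a'): parent n0 fail=0; on 'a' 0 → fail=0;  out {0}∪∅={0}
  n2('b'): parent n0 fail=0; on 'b' 0 → fail=0;  out ∅∪∅=∅
  n3('bd'): parent n2 fail=0; on 'd' 0 → fail=0;  out ∅∪∅=∅
  n7('aa'): parent n1 fail=0; on 'a' 0 → fail=1;  out {6}∪{0}={0,6}
  n9('bc'): parent n2 fail=0; on 'c' 0 → fail=0;  out {3}∪∅={3}
  n10('ac'): parent n1 fail=0; on 'c' 0 → fail=0;  out ∅∪∅=∅
  n4('bdd'): parent n3 fail=0; on 'd' 0 → fail=0;  out ∅∪∅=∅
  n8('aaa'): parent n7 fail=1; on 'a' 1 → fail=7;  out {2}∪{0,6}={0,2,6}
  n11('acb'): parent n10 fail=0; on 'b' 0 → fail=2;  out ∅∪∅=∅
  n14('acc'): parent n10 fail=0; on 'c' 0 → fail=0;  out ∅∪∅=∅
  n5('bddb'): parent n4 fail=0; on 'b' 0 → fail=2;  out ∅∪∅=∅
  n12('acbc'): parent n11 fail=2; on 'c' 2 → fail=9;  out ∅∪{3}={3}
  n15('accc'): parent n14 fail=0; on 'c' 0 → fail=0;  out ∅∪∅=∅
  n6('bddba'): parent n5 fail=2; on 'a' 2→0 → fail=1;  out {1}∪{0}={0,1}
  n13('acbcc'): parent n12 fail=9; on 'c' 9→0 → fail=0;  out {4}∪∅={4}
  n16('accca'): parent n15 fail=0; on 'a' 0 → fail=1;  out {5}∪{0}={0,5}

Text stream:
pos 0 'a': at 1  → match P0@[0:0]
pos 1 'c': at 10
pos 2 'c': at 14
pos 3 'c': at 15
pos 4 'a': at 16  → match P0@[4:4],P5@[0:4]
pos 5 'a': at 7 ·f  → match P0@[5:5],P6@[4:5]
pos 6 'c': at 10 ·f
pos 7 'c': at 14
pos 8 'c': at 15
pos 9 'a': at 16  → match P0@[9:9],P5@[5:9]
pos 10 'a': at 7 ·f  → match P0@[10:10],P6@[9:10]
pos 11 'a': at 8  → match P0@[11:11],P2@[9:11],P6@[10:11]
pos 12 'c': at 10 ·f
pos 13 'c': at 14
pos 14 'a': at 1 ·f  → match P0@[14:14]
pos 15 'c': at 10
pos 16 'c': at 14
pos 17 'c': at 15
pos 18 'a': at 16  → match P0@[18:18],P5@[14:18]
pos 19 'a': at 7 ·f  → match P0@[19:19],P6@[18:19]
pos 20 'a': at 8  → match P0@[20:20],P2@[18:20],P6@[19:20]
pos 21 'b': at 2 ·f
pos 22 'a': at 1 ·f  → match P0@[22:22]
pos 23 'c': at 10
pos 24 'a': at 1 ·f  → match P0@[24:24]
pos 25 'c': at 10
pos 26 'b': at 11
pos 27 'c': at 12  → match P3@[26:27]
pos 28 'c': at 13  → match P4@[24:28]
pos 29 'a': at 1 ·f  → match P0@[29:29]
pos 30 'a': at 7  → match P0@[30:30],P6@[29:30]
pos 31 'a': at 8  → match P0@[31:31],P2@[29:31],P6@[30:31]
pos 32 'a': at 8 ·f  → match P0@[32:32],P2@[30:32],P6@[31:32]
pos 33 'b': at 2 ·f
pos 34 'c': at 9  → match P3@[33:34]
pos 35 'a': at 1 ·f  → match P0@[35:35]
pos 36 'a': at 7  → match P0@[36:36],P6@[35:36]
pos 37 'a': at 8  → match P0@[37:37],P2@[35:37],P6@[36:37]
pos 38 'b': at 2 ·f
pos 39 'd': at 3
pos 40 'a': at 1 ·f  → match P0@[40:40]
pos 41 'c': at 10
pos 42 'b': at 11
pos 43 'c': at 12  → match P3@[42:43]
pos 44 'c': at 13  → match P4@[40:44]
pos 45 'a': at 1 ·f  → match P0@[45:45]
pos 46 'b': at 2 ·f
pos 47 'c': at 9  → match P3@[46:47]
pos 48 'a': at 1 ·f  → match P0@[48:48]
pos 49 'a': at 7  → match P0@[49:49],P6@[48:49]
pos 50 'a': at 8  → match P0@[50:50],P2@[48:50],P6@[49:50]
pos 51 'c': at 10 ·f
pos 52 'a': at 1 ·f  → match P0@[52:52]
pos 53 'a': at 7  → match P0@[53:53],P6@[52:53]
pos 54 'a': at 8  → match P0@[54:54],P2@[52:54],P6@[53:54]
pos 55 'c': at 10 ·f
pos 56 'b': at 11
pos 57 'a': at 1 ·f  → match P0@[57:57]
pos 58 'b': at 2 ·f
pos 59 'd': at 3
pos 60 'b': at 2 ·f
pos 61 'b': at 2 ·f

Result: [[0,0],[4,0],[4,5],[5,0],[5,6],[9,0],[9,5],[10,0],[10,6],[11,0],[11,2],[11,6],[14,0],[18,0],[18,5],[19,0],[19,6],[20,0],[20,2],[20,6],[22,0],[24,0],[27,3],[28,4],[29,0],[30,0],[30,6],[31,0],[31,2],[31,6],[32,0],[32,2],[32,6],[34,3],[35,0],[36,0],[36,6],[37,0],[37,2],[37,6],[40,0],[43,3],[44,4],[45,0],[47,3],[48,0],[49,0],[49,6],[50,0],[50,2],[50,6],[52,0],[53,0],[53,6],[54,0],[54,2],[54,6],[57,0]]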